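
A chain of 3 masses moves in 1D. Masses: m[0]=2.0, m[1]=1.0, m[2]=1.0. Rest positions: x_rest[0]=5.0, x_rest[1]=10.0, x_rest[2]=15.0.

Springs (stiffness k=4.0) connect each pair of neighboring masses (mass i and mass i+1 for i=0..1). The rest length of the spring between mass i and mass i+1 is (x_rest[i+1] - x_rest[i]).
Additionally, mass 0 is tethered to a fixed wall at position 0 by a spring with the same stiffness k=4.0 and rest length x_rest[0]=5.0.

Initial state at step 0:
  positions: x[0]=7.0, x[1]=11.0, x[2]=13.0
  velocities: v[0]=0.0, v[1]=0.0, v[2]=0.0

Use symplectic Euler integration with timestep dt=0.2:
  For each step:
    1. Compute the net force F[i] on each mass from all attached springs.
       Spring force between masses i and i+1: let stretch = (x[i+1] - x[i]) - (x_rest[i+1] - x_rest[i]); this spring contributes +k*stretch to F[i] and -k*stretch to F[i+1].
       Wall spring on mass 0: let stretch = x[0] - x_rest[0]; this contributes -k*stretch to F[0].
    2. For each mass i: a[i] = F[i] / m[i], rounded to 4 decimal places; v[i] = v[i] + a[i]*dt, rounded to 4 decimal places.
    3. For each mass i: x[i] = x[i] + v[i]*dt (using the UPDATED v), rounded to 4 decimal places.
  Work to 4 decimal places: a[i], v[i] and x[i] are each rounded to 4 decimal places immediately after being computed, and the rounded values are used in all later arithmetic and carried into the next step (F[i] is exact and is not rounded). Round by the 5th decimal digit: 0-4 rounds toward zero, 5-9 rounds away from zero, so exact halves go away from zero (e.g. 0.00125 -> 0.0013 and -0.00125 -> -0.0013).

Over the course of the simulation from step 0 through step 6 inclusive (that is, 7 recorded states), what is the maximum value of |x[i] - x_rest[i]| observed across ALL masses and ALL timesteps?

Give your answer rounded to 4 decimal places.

Answer: 2.0431

Derivation:
Step 0: x=[7.0000 11.0000 13.0000] v=[0.0000 0.0000 0.0000]
Step 1: x=[6.7600 10.6800 13.4800] v=[-1.2000 -1.6000 2.4000]
Step 2: x=[6.2928 10.1808 14.3120] v=[-2.3360 -2.4960 4.1600]
Step 3: x=[5.6332 9.7205 15.2830] v=[-3.2979 -2.3014 4.8550]
Step 4: x=[4.8499 9.4963 16.1640] v=[-3.9163 -1.1212 4.4050]
Step 5: x=[4.0504 9.5955 16.7782] v=[-3.9977 0.4958 3.0708]
Step 6: x=[3.3704 9.9567 17.0431] v=[-3.3998 1.8059 1.3246]
Max displacement = 2.0431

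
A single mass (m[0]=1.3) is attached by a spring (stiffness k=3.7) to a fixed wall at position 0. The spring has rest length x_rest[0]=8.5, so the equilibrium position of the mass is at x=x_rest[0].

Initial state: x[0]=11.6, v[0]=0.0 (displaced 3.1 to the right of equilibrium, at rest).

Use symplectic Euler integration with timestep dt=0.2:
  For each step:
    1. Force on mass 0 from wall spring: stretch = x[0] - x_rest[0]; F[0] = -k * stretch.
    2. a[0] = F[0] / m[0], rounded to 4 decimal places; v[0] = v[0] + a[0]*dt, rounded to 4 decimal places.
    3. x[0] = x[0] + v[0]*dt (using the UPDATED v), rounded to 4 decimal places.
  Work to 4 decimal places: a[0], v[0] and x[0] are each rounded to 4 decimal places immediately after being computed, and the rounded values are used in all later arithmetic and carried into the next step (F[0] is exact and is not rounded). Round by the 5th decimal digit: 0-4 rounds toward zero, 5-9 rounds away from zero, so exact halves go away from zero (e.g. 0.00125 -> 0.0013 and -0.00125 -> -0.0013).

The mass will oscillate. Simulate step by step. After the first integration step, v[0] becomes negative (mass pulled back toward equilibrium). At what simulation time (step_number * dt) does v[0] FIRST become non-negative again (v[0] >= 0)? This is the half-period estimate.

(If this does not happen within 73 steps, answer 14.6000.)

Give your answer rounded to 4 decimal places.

Step 0: x=[11.6000] v=[0.0000]
Step 1: x=[11.2471] v=[-1.7646]
Step 2: x=[10.5814] v=[-3.3283]
Step 3: x=[9.6788] v=[-4.5131]
Step 4: x=[8.6420] v=[-5.1841]
Step 5: x=[7.5890] v=[-5.2649]
Step 6: x=[6.6397] v=[-4.7463]
Step 7: x=[5.9022] v=[-3.6874]
Step 8: x=[5.4605] v=[-2.2087]
Step 9: x=[5.3648] v=[-0.4785]
Step 10: x=[5.6260] v=[1.3062]
First v>=0 after going negative at step 10, time=2.0000

Answer: 2.0000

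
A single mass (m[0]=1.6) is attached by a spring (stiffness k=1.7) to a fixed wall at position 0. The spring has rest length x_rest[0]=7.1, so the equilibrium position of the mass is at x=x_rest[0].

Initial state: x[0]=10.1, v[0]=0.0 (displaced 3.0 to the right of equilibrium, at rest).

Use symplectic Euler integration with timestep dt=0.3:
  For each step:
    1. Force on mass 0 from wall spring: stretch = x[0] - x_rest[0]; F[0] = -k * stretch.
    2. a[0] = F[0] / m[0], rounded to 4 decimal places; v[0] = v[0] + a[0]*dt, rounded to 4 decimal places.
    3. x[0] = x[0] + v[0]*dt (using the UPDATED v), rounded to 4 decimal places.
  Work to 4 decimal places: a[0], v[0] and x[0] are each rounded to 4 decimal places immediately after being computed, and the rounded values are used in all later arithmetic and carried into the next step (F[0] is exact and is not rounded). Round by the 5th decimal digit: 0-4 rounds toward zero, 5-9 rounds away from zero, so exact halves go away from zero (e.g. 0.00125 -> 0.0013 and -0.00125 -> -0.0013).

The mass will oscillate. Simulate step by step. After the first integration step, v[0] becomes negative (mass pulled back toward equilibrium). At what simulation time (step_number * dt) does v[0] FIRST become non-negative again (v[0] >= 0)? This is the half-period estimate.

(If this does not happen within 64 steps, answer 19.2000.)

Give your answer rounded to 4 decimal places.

Answer: 3.3000

Derivation:
Step 0: x=[10.1000] v=[0.0000]
Step 1: x=[9.8131] v=[-0.9563]
Step 2: x=[9.2668] v=[-1.8211]
Step 3: x=[8.5133] v=[-2.5118]
Step 4: x=[7.6246] v=[-2.9623]
Step 5: x=[6.6858] v=[-3.1295]
Step 6: x=[5.7866] v=[-2.9975]
Step 7: x=[5.0129] v=[-2.5789]
Step 8: x=[4.4388] v=[-1.9137]
Step 9: x=[4.1192] v=[-1.0655]
Step 10: x=[4.0846] v=[-0.1154]
Step 11: x=[4.3383] v=[0.8458]
First v>=0 after going negative at step 11, time=3.3000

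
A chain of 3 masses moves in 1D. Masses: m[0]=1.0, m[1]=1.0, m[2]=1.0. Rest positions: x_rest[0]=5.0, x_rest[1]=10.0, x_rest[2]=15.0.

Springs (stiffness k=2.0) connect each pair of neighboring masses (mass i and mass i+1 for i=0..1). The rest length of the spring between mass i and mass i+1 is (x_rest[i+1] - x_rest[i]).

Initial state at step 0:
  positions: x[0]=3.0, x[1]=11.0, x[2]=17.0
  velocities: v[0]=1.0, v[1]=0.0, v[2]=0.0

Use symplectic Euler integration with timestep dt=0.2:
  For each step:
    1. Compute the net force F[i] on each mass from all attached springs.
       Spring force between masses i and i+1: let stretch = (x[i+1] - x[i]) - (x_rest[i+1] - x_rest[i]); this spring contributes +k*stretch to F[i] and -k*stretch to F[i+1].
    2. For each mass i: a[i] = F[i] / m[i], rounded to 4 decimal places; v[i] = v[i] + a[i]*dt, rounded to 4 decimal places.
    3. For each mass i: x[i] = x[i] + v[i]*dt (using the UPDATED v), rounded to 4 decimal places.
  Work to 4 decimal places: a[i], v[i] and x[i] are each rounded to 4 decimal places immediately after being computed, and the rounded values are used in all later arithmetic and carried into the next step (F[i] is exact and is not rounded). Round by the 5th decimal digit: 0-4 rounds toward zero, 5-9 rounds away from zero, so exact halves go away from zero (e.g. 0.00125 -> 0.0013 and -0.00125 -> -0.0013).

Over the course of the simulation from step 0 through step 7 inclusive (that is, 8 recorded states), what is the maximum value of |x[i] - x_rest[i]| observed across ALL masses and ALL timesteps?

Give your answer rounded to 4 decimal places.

Answer: 2.4631

Derivation:
Step 0: x=[3.0000 11.0000 17.0000] v=[1.0000 0.0000 0.0000]
Step 1: x=[3.4400 10.8400 16.9200] v=[2.2000 -0.8000 -0.4000]
Step 2: x=[4.0720 10.5744 16.7536] v=[3.1600 -1.3280 -0.8320]
Step 3: x=[4.8242 10.2829 16.4929] v=[3.7610 -1.4573 -1.3037]
Step 4: x=[5.6131 10.0515 16.1354] v=[3.9445 -1.1568 -1.7877]
Step 5: x=[6.3571 9.9518 15.6911] v=[3.7199 -0.4986 -2.2213]
Step 6: x=[6.9887 10.0236 15.1877] v=[3.1578 0.3592 -2.5170]
Step 7: x=[7.4631 10.2658 14.6712] v=[2.3718 1.2109 -2.5826]
Max displacement = 2.4631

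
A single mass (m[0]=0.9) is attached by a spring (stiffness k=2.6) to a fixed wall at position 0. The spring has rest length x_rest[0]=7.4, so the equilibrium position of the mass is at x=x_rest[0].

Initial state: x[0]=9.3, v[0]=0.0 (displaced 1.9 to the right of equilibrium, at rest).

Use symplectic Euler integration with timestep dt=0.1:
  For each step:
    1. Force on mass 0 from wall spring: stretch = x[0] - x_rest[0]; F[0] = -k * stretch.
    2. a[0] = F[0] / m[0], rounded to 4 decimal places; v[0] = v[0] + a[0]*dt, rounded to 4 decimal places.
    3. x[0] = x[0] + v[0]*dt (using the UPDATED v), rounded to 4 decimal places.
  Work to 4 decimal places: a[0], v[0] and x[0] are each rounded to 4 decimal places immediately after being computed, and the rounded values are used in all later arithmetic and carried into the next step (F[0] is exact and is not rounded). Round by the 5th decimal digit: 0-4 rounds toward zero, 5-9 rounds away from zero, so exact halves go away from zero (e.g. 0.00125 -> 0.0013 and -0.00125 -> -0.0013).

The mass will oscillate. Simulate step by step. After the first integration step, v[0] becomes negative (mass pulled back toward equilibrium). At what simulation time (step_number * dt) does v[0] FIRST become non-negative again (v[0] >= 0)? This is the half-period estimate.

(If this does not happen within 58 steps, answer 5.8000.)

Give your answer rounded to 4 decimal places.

Answer: 1.9000

Derivation:
Step 0: x=[9.3000] v=[0.0000]
Step 1: x=[9.2451] v=[-0.5489]
Step 2: x=[9.1369] v=[-1.0819]
Step 3: x=[8.9785] v=[-1.5837]
Step 4: x=[8.7745] v=[-2.0397]
Step 5: x=[8.5308] v=[-2.4368]
Step 6: x=[8.2545] v=[-2.7635]
Step 7: x=[7.9535] v=[-3.0104]
Step 8: x=[7.6365] v=[-3.1703]
Step 9: x=[7.3126] v=[-3.2386]
Step 10: x=[6.9913] v=[-3.2134]
Step 11: x=[6.6818] v=[-3.0953]
Step 12: x=[6.3930] v=[-2.8878]
Step 13: x=[6.1333] v=[-2.5969]
Step 14: x=[5.9102] v=[-2.2310]
Step 15: x=[5.7301] v=[-1.8006]
Step 16: x=[5.5983] v=[-1.3182]
Step 17: x=[5.5185] v=[-0.7977]
Step 18: x=[5.4931] v=[-0.2542]
Step 19: x=[5.5228] v=[0.2967]
First v>=0 after going negative at step 19, time=1.9000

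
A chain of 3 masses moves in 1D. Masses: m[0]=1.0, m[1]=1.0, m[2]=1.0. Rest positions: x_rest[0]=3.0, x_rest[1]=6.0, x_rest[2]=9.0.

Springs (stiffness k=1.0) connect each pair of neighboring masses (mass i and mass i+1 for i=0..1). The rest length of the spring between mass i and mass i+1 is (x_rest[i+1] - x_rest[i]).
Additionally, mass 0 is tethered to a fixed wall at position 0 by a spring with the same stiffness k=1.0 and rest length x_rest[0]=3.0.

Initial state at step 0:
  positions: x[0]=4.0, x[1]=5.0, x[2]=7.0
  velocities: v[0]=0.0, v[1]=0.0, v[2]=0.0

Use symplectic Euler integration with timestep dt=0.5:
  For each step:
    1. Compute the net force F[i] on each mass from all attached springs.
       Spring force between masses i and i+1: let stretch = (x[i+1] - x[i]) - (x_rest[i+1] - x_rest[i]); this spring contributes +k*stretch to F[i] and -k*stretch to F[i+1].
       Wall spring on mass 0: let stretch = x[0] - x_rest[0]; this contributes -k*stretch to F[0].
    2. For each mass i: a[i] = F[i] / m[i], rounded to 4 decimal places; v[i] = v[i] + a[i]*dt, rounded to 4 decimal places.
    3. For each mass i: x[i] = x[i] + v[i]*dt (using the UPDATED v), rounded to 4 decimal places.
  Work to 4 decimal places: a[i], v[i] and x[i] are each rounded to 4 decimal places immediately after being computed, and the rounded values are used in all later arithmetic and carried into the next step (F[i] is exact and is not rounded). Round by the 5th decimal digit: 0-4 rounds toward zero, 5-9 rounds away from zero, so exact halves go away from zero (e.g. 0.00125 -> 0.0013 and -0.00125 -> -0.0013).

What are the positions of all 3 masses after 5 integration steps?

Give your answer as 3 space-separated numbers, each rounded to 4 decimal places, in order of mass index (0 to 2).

Step 0: x=[4.0000 5.0000 7.0000] v=[0.0000 0.0000 0.0000]
Step 1: x=[3.2500 5.2500 7.2500] v=[-1.5000 0.5000 0.5000]
Step 2: x=[2.1875 5.5000 7.7500] v=[-2.1250 0.5000 1.0000]
Step 3: x=[1.4063 5.4844 8.4375] v=[-1.5625 -0.0313 1.3750]
Step 4: x=[1.2930 5.1875 9.1368] v=[-0.2266 -0.5938 1.3985]
Step 5: x=[1.8301 4.9043 9.5988] v=[1.0742 -0.5664 0.9239]

Answer: 1.8301 4.9043 9.5988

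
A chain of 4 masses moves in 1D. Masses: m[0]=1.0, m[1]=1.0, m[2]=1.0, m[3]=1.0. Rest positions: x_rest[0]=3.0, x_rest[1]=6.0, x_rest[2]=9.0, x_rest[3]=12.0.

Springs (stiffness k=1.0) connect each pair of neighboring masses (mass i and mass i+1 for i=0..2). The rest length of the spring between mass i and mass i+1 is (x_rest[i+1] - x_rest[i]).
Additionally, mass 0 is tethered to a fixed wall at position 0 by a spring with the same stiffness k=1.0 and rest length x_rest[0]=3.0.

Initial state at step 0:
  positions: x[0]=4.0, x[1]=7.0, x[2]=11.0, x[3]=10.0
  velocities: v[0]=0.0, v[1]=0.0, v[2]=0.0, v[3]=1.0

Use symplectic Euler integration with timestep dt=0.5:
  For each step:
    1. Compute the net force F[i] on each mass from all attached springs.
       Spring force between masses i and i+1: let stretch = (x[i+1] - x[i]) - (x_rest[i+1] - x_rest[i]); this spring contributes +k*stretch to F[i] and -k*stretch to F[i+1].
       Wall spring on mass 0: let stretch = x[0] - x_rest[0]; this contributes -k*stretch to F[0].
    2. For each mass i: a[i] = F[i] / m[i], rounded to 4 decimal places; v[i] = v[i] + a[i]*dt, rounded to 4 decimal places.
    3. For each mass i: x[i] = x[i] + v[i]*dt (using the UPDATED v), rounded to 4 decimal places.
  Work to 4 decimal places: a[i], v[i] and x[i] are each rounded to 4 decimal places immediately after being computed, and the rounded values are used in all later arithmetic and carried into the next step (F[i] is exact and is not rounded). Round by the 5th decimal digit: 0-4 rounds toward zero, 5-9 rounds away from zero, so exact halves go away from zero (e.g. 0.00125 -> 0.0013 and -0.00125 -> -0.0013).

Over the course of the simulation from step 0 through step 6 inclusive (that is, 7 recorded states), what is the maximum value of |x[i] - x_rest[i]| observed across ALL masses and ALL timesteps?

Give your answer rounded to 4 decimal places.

Answer: 2.9961

Derivation:
Step 0: x=[4.0000 7.0000 11.0000 10.0000] v=[0.0000 0.0000 0.0000 1.0000]
Step 1: x=[3.7500 7.2500 9.7500 11.5000] v=[-0.5000 0.5000 -2.5000 3.0000]
Step 2: x=[3.4375 7.2500 8.3125 13.3125] v=[-0.6250 0.0000 -2.8750 3.6250]
Step 3: x=[3.2188 6.5625 7.8594 14.6250] v=[-0.4375 -1.3750 -0.9063 2.6250]
Step 4: x=[3.0313 5.3633 8.7735 14.9961] v=[-0.3751 -2.3984 1.8281 0.7422]
Step 5: x=[2.6689 4.4337 10.3907 14.5616] v=[-0.7248 -1.8593 3.2343 -0.8691]
Step 6: x=[2.0805 4.5521 11.5614 13.8343] v=[-1.1769 0.2368 2.3413 -1.4546]
Max displacement = 2.9961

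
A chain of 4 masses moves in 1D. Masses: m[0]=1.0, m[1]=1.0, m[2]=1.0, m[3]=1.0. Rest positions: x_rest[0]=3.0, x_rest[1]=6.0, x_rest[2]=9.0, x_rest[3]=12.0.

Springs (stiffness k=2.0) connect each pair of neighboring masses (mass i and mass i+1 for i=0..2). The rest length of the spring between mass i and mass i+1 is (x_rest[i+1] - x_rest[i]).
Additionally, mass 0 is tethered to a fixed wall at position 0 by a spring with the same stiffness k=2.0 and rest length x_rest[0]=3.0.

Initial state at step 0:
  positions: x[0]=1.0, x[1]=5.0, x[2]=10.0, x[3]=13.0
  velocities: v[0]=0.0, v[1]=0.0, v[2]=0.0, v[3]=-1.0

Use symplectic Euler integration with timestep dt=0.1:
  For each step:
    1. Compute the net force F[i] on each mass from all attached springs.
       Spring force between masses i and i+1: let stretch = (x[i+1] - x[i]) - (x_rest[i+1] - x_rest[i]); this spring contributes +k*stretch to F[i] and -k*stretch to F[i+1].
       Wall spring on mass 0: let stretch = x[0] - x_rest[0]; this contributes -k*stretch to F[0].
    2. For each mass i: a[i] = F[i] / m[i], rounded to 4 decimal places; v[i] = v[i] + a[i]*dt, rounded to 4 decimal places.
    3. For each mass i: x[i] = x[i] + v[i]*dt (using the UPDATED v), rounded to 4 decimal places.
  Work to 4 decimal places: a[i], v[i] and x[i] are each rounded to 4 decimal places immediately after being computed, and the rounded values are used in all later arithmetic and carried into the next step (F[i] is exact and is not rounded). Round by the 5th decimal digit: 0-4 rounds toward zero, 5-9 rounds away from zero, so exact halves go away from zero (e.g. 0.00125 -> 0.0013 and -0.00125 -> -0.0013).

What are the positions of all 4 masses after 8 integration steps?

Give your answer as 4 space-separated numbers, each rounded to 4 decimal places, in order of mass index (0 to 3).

Step 0: x=[1.0000 5.0000 10.0000 13.0000] v=[0.0000 0.0000 0.0000 -1.0000]
Step 1: x=[1.0600 5.0200 9.9600 12.9000] v=[0.6000 0.2000 -0.4000 -1.0000]
Step 2: x=[1.1780 5.0596 9.8800 12.8012] v=[1.1800 0.3960 -0.8000 -0.9880]
Step 3: x=[1.3501 5.1180 9.7620 12.7040] v=[1.7207 0.5838 -1.1798 -0.9722]
Step 4: x=[1.5705 5.1939 9.6100 12.6079] v=[2.2043 0.7590 -1.5202 -0.9606]
Step 5: x=[1.8320 5.2857 9.4296 12.5119] v=[2.6149 0.9175 -1.8038 -0.9602]
Step 6: x=[2.1259 5.3913 9.2280 12.4142] v=[2.9392 1.0555 -2.0161 -0.9767]
Step 7: x=[2.4426 5.5083 9.0134 12.3128] v=[3.1671 1.1698 -2.1462 -1.0139]
Step 8: x=[2.7718 5.6341 8.7947 12.2054] v=[3.2917 1.2577 -2.1873 -1.0738]

Answer: 2.7718 5.6341 8.7947 12.2054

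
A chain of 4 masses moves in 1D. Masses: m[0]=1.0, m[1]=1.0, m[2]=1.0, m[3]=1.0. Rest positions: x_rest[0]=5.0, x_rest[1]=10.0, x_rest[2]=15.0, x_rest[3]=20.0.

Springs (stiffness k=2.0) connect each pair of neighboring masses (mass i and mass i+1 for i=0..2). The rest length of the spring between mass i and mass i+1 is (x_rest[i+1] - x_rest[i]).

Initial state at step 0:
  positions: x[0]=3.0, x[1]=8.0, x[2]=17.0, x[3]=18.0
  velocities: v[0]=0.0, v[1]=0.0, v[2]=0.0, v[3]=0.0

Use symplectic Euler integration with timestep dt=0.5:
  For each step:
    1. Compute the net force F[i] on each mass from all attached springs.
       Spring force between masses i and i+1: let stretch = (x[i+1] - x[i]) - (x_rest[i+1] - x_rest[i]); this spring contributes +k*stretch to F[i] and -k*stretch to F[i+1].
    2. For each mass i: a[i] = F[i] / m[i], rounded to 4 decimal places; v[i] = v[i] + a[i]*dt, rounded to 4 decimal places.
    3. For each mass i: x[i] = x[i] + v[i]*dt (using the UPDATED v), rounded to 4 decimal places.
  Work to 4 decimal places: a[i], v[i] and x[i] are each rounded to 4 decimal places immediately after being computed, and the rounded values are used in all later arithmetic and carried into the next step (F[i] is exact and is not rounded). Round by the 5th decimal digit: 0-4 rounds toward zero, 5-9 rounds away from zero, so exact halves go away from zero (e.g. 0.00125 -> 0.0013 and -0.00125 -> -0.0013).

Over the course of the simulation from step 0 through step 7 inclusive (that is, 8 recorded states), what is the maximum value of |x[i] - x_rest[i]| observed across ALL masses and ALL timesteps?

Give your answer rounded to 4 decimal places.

Step 0: x=[3.0000 8.0000 17.0000 18.0000] v=[0.0000 0.0000 0.0000 0.0000]
Step 1: x=[3.0000 10.0000 13.0000 20.0000] v=[0.0000 4.0000 -8.0000 4.0000]
Step 2: x=[4.0000 10.0000 11.0000 21.0000] v=[2.0000 0.0000 -4.0000 2.0000]
Step 3: x=[5.5000 7.5000 13.5000 19.5000] v=[3.0000 -5.0000 5.0000 -3.0000]
Step 4: x=[5.5000 7.0000 16.0000 17.5000] v=[0.0000 -1.0000 5.0000 -4.0000]
Step 5: x=[3.7500 10.2500 14.7500 17.2500] v=[-3.5000 6.5000 -2.5000 -0.5000]
Step 6: x=[2.7500 12.5000 12.5000 18.2500] v=[-2.0000 4.5000 -4.5000 2.0000]
Step 7: x=[4.1250 9.8750 13.1250 18.8750] v=[2.7500 -5.2500 1.2500 1.2500]
Max displacement = 4.0000

Answer: 4.0000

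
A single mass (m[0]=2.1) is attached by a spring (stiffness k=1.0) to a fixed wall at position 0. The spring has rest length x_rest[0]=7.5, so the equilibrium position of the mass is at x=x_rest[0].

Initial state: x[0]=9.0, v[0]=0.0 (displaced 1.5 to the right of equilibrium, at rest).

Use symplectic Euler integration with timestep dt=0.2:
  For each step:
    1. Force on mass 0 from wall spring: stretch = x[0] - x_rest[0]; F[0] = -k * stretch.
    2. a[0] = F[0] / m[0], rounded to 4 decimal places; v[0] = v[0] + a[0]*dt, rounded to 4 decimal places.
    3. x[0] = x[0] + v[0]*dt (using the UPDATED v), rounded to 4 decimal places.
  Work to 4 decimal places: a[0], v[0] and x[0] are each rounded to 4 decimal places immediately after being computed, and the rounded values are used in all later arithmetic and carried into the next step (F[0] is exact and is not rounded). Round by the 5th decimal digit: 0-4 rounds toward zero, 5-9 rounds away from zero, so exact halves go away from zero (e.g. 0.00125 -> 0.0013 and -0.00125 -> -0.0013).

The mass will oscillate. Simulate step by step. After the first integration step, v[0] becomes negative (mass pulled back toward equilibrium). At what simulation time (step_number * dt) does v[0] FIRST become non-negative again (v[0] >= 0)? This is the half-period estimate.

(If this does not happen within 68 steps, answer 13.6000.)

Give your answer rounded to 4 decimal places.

Answer: 4.6000

Derivation:
Step 0: x=[9.0000] v=[0.0000]
Step 1: x=[8.9714] v=[-0.1429]
Step 2: x=[8.9148] v=[-0.2830]
Step 3: x=[8.8313] v=[-0.4177]
Step 4: x=[8.7224] v=[-0.5445]
Step 5: x=[8.5902] v=[-0.6609]
Step 6: x=[8.4373] v=[-0.7647]
Step 7: x=[8.2665] v=[-0.8540]
Step 8: x=[8.0811] v=[-0.9270]
Step 9: x=[7.8846] v=[-0.9823]
Step 10: x=[7.6808] v=[-1.0189]
Step 11: x=[7.4736] v=[-1.0361]
Step 12: x=[7.2669] v=[-1.0336]
Step 13: x=[7.0646] v=[-1.0114]
Step 14: x=[6.8706] v=[-0.9699]
Step 15: x=[6.6886] v=[-0.9100]
Step 16: x=[6.5221] v=[-0.8327]
Step 17: x=[6.3742] v=[-0.7396]
Step 18: x=[6.2477] v=[-0.6324]
Step 19: x=[6.1451] v=[-0.5131]
Step 20: x=[6.0683] v=[-0.3841]
Step 21: x=[6.0188] v=[-0.2477]
Step 22: x=[5.9975] v=[-0.1066]
Step 23: x=[6.0048] v=[0.0365]
First v>=0 after going negative at step 23, time=4.6000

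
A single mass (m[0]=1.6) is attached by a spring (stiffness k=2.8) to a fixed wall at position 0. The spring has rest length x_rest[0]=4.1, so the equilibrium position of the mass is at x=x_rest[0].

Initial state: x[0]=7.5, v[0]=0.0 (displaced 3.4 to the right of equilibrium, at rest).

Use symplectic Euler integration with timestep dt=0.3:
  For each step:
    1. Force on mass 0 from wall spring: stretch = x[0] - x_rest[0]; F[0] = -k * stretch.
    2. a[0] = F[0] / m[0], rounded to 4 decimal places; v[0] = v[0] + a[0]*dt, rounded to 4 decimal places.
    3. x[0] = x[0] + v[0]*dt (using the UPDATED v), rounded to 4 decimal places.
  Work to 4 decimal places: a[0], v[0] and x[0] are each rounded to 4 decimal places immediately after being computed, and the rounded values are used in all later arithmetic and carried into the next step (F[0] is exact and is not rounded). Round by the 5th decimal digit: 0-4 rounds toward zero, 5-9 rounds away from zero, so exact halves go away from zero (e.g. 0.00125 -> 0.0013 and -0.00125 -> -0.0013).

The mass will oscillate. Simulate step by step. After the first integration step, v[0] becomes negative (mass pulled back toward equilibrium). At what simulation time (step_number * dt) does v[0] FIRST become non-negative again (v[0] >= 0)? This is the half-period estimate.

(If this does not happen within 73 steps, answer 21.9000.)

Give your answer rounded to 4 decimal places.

Answer: 2.4000

Derivation:
Step 0: x=[7.5000] v=[0.0000]
Step 1: x=[6.9645] v=[-1.7850]
Step 2: x=[5.9778] v=[-3.2889]
Step 3: x=[4.6954] v=[-4.2748]
Step 4: x=[3.3192] v=[-4.5874]
Step 5: x=[2.0660] v=[-4.1775]
Step 6: x=[1.1331] v=[-3.1097]
Step 7: x=[0.6675] v=[-1.5521]
Step 8: x=[0.7425] v=[0.2500]
First v>=0 after going negative at step 8, time=2.4000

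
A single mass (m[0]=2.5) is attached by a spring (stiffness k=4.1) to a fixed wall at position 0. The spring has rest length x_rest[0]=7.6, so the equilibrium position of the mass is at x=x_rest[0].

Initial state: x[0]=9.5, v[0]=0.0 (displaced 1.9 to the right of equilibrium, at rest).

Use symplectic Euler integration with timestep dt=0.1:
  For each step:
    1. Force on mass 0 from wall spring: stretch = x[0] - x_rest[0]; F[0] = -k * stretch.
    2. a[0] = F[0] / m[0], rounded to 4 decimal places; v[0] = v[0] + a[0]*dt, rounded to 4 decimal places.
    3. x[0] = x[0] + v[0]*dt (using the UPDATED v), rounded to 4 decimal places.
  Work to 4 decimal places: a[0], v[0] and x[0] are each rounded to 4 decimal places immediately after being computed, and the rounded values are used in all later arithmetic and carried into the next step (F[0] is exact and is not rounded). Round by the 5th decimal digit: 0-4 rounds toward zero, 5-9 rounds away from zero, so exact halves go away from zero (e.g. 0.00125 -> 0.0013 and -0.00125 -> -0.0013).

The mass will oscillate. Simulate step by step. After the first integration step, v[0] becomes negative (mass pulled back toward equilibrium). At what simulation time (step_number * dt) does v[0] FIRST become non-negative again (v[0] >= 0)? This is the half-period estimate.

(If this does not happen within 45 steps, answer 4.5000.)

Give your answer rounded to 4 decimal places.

Answer: 2.5000

Derivation:
Step 0: x=[9.5000] v=[0.0000]
Step 1: x=[9.4688] v=[-0.3116]
Step 2: x=[9.4070] v=[-0.6181]
Step 3: x=[9.3156] v=[-0.9145]
Step 4: x=[9.1960] v=[-1.1959]
Step 5: x=[9.0502] v=[-1.4576]
Step 6: x=[8.8807] v=[-1.6954]
Step 7: x=[8.6902] v=[-1.9054]
Step 8: x=[8.4818] v=[-2.0842]
Step 9: x=[8.2589] v=[-2.2288]
Step 10: x=[8.0252] v=[-2.3369]
Step 11: x=[7.7845] v=[-2.4066]
Step 12: x=[7.5408] v=[-2.4369]
Step 13: x=[7.2981] v=[-2.4272]
Step 14: x=[7.0603] v=[-2.3777]
Step 15: x=[6.8314] v=[-2.2892]
Step 16: x=[6.6151] v=[-2.1632]
Step 17: x=[6.4149] v=[-2.0017]
Step 18: x=[6.2342] v=[-1.8073]
Step 19: x=[6.0759] v=[-1.5833]
Step 20: x=[5.9426] v=[-1.3334]
Step 21: x=[5.8364] v=[-1.0616]
Step 22: x=[5.7592] v=[-0.7724]
Step 23: x=[5.7122] v=[-0.4705]
Step 24: x=[5.6961] v=[-0.1609]
Step 25: x=[5.7112] v=[0.1513]
First v>=0 after going negative at step 25, time=2.5000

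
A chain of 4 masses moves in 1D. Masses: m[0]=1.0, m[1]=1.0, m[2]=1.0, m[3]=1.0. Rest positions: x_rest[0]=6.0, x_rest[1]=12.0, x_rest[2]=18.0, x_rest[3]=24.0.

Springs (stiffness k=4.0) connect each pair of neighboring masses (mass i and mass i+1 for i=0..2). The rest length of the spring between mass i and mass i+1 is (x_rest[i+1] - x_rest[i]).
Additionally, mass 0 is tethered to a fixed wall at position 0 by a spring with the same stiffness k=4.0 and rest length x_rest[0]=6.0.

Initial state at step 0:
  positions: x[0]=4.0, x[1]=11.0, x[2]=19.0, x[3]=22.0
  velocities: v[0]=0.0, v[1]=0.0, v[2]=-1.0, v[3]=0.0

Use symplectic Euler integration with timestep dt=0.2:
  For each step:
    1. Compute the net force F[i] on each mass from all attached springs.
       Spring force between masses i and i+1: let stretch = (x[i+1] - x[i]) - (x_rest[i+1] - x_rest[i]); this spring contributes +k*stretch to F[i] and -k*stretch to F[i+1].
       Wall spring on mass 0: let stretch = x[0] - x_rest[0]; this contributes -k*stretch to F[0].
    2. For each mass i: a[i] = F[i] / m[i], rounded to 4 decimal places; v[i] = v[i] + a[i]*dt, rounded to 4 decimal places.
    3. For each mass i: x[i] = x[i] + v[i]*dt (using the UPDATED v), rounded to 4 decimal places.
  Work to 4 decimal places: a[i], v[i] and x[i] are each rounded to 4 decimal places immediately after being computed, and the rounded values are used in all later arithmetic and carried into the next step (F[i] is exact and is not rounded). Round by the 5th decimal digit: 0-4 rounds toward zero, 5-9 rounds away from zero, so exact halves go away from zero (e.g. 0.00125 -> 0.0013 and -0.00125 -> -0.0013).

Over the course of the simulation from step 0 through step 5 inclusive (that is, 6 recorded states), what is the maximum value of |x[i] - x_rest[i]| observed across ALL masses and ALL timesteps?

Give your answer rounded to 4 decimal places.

Step 0: x=[4.0000 11.0000 19.0000 22.0000] v=[0.0000 0.0000 -1.0000 0.0000]
Step 1: x=[4.4800 11.1600 18.0000 22.4800] v=[2.4000 0.8000 -5.0000 2.4000]
Step 2: x=[5.3120 11.3456 16.6224 23.2032] v=[4.1600 0.9280 -6.8880 3.6160]
Step 3: x=[6.2595 11.4101 15.4534 23.8335] v=[4.7373 0.3226 -5.8448 3.1514]
Step 4: x=[7.0295 11.2975 14.9783 24.0830] v=[3.8502 -0.5632 -2.3754 1.2473]
Step 5: x=[7.3577 11.0909 15.3710 23.8357] v=[1.6410 -1.0330 1.9637 -1.2365]
Max displacement = 3.0217

Answer: 3.0217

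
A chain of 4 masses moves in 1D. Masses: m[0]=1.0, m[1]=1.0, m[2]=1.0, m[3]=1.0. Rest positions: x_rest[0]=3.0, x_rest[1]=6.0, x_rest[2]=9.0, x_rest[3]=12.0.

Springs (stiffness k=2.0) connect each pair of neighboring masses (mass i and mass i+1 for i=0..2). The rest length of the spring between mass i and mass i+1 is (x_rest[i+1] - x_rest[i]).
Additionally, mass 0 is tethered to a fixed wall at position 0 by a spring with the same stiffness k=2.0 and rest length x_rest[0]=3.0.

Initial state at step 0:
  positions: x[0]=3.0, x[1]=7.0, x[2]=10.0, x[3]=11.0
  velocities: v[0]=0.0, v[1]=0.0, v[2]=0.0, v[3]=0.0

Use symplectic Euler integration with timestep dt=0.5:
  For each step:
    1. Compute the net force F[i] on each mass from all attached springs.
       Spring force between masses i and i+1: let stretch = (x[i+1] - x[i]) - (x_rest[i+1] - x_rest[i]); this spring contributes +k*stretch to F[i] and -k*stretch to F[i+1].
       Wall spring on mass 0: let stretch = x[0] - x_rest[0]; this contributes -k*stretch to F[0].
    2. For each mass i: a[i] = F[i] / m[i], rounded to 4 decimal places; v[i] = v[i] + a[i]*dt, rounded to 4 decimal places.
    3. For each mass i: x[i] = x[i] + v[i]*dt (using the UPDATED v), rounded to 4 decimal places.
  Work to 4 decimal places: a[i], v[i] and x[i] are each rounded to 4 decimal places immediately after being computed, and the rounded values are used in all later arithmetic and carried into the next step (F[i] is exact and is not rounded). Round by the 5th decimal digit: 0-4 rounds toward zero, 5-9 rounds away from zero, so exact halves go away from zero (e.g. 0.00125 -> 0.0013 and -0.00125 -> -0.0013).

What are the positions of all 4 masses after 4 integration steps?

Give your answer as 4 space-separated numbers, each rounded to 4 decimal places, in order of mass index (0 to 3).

Step 0: x=[3.0000 7.0000 10.0000 11.0000] v=[0.0000 0.0000 0.0000 0.0000]
Step 1: x=[3.5000 6.5000 9.0000 12.0000] v=[1.0000 -1.0000 -2.0000 2.0000]
Step 2: x=[3.7500 5.7500 8.2500 13.0000] v=[0.5000 -1.5000 -1.5000 2.0000]
Step 3: x=[3.1250 5.2500 8.6250 13.1250] v=[-1.2500 -1.0000 0.7500 0.2500]
Step 4: x=[2.0000 5.3750 9.5625 12.5000] v=[-2.2500 0.2500 1.8750 -1.2500]

Answer: 2.0000 5.3750 9.5625 12.5000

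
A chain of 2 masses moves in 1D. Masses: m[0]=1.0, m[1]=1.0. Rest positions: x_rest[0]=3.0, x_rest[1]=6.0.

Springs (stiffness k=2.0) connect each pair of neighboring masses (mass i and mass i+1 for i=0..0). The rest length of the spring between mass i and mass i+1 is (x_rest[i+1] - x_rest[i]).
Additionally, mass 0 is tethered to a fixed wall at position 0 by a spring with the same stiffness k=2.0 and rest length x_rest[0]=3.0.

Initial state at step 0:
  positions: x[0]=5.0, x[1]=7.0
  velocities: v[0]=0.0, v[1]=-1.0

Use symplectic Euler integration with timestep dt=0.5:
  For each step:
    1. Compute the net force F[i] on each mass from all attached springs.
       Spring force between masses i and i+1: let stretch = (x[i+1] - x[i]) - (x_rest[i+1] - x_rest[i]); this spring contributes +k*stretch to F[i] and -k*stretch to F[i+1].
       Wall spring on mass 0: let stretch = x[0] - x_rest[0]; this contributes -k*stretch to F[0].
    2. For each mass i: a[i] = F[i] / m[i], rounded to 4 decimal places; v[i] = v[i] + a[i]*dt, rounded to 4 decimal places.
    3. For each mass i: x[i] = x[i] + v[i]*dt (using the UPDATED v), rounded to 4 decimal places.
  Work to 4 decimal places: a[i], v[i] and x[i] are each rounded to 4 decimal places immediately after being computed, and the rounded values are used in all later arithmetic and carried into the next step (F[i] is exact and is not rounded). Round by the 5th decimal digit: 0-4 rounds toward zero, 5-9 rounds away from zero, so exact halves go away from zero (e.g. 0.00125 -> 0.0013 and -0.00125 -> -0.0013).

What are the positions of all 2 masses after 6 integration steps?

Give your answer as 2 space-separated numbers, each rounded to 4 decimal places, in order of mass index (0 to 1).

Step 0: x=[5.0000 7.0000] v=[0.0000 -1.0000]
Step 1: x=[3.5000 7.0000] v=[-3.0000 0.0000]
Step 2: x=[2.0000 6.7500] v=[-3.0000 -0.5000]
Step 3: x=[1.8750 5.6250] v=[-0.2500 -2.2500]
Step 4: x=[2.6875 4.1250] v=[1.6250 -3.0000]
Step 5: x=[2.8750 3.4063] v=[0.3750 -1.4375]
Step 6: x=[1.8907 3.9219] v=[-1.9687 1.0312]

Answer: 1.8907 3.9219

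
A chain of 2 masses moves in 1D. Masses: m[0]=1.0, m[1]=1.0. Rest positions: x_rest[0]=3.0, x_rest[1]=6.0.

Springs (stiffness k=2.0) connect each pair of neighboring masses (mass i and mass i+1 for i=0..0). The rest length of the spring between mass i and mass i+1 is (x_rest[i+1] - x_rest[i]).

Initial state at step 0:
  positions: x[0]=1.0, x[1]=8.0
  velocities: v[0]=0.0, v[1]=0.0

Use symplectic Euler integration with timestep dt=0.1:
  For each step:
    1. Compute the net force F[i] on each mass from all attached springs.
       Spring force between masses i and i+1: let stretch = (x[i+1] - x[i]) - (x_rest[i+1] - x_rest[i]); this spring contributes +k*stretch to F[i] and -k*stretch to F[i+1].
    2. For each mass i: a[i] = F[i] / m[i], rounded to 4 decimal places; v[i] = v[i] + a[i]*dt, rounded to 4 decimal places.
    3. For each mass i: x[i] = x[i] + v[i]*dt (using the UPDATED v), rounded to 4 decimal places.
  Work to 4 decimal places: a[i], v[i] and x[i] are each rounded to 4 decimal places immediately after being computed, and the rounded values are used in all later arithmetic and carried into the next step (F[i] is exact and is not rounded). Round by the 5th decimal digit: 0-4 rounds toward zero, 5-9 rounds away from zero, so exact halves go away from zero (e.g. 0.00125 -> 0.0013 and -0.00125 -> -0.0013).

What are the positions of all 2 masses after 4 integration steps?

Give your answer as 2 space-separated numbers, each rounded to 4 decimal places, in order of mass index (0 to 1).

Answer: 1.7529 7.2471

Derivation:
Step 0: x=[1.0000 8.0000] v=[0.0000 0.0000]
Step 1: x=[1.0800 7.9200] v=[0.8000 -0.8000]
Step 2: x=[1.2368 7.7632] v=[1.5680 -1.5680]
Step 3: x=[1.4641 7.5359] v=[2.2733 -2.2733]
Step 4: x=[1.7529 7.2471] v=[2.8877 -2.8877]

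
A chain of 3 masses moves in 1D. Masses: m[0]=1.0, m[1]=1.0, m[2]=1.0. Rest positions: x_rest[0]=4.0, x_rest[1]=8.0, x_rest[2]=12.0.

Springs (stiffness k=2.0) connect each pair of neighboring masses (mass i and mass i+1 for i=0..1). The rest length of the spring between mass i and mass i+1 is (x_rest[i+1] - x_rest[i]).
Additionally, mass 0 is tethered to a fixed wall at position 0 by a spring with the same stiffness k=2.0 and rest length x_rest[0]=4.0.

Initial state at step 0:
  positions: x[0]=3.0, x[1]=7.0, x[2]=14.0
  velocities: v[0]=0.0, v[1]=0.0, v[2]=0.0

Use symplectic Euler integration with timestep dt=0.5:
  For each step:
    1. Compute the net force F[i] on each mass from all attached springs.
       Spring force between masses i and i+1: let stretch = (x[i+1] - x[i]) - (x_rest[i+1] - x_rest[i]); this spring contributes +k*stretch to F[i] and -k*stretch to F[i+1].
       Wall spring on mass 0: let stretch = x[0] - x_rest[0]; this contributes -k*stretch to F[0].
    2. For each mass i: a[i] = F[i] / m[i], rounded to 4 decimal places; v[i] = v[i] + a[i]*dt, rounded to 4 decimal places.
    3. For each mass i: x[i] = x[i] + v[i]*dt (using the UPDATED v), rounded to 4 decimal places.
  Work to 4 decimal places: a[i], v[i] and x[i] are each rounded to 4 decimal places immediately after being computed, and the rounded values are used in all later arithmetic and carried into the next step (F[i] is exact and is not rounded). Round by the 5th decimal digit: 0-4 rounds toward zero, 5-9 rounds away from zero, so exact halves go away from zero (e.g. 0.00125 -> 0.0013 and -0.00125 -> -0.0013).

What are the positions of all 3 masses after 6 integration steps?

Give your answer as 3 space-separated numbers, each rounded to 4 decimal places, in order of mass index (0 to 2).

Answer: 1.6250 7.7657 12.8907

Derivation:
Step 0: x=[3.0000 7.0000 14.0000] v=[0.0000 0.0000 0.0000]
Step 1: x=[3.5000 8.5000 12.5000] v=[1.0000 3.0000 -3.0000]
Step 2: x=[4.7500 9.5000 11.0000] v=[2.5000 2.0000 -3.0000]
Step 3: x=[6.0000 8.8750 10.7500] v=[2.5000 -1.2500 -0.5000]
Step 4: x=[5.6875 7.7500 11.5625] v=[-0.6250 -2.2500 1.6250]
Step 5: x=[3.5625 7.5000 12.4688] v=[-4.2500 -0.5000 1.8125]
Step 6: x=[1.6250 7.7657 12.8907] v=[-3.8750 0.5313 0.8437]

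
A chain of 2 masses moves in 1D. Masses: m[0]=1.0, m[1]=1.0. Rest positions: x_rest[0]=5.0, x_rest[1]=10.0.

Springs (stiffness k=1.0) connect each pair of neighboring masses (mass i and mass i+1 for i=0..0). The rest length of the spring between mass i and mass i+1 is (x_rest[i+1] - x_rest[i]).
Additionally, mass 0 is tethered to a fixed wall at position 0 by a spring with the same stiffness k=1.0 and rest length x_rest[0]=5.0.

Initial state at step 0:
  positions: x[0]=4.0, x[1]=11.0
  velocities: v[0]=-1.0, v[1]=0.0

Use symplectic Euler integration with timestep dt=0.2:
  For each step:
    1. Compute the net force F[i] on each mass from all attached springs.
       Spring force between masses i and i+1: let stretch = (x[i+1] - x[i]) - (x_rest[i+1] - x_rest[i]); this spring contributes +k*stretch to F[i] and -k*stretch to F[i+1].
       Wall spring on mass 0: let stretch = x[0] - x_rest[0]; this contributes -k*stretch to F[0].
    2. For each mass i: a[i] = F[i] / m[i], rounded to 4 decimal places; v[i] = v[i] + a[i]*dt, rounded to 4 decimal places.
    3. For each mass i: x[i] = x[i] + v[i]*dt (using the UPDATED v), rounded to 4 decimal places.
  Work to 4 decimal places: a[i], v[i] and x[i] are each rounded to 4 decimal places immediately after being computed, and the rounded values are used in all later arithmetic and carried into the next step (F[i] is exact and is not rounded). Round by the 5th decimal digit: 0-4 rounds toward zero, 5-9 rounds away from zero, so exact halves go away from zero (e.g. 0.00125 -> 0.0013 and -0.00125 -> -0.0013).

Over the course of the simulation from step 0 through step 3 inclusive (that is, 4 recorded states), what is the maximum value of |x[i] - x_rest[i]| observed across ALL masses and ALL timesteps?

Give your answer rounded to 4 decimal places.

Answer: 1.0800

Derivation:
Step 0: x=[4.0000 11.0000] v=[-1.0000 0.0000]
Step 1: x=[3.9200 10.9200] v=[-0.4000 -0.4000]
Step 2: x=[3.9632 10.7600] v=[0.2160 -0.8000]
Step 3: x=[4.1197 10.5281] v=[0.7827 -1.1594]
Max displacement = 1.0800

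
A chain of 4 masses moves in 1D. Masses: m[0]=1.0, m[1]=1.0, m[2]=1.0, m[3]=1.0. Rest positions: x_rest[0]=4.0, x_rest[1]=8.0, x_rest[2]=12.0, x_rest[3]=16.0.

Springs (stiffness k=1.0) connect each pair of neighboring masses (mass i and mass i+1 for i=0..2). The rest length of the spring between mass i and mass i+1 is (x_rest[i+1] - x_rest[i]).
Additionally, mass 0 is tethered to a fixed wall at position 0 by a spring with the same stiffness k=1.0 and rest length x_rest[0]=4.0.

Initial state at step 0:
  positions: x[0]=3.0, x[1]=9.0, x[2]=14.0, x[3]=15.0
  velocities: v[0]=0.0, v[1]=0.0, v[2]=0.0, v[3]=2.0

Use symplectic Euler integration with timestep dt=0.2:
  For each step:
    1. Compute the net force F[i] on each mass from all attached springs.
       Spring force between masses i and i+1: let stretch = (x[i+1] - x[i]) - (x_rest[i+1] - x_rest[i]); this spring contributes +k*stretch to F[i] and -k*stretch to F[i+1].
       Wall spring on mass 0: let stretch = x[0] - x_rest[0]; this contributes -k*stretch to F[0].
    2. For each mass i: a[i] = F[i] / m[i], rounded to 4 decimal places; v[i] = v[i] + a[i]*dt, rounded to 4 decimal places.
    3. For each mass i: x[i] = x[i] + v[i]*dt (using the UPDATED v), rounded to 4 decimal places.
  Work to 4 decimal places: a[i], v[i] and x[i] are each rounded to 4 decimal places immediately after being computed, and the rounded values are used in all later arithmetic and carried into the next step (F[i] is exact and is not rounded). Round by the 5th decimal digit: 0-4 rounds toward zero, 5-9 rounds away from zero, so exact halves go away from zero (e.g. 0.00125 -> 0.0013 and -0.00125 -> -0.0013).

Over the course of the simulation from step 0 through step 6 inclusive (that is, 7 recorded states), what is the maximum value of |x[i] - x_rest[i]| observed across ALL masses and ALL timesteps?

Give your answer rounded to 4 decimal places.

Step 0: x=[3.0000 9.0000 14.0000 15.0000] v=[0.0000 0.0000 0.0000 2.0000]
Step 1: x=[3.1200 8.9600 13.8400 15.5200] v=[0.6000 -0.2000 -0.8000 2.6000]
Step 2: x=[3.3488 8.8816 13.5520 16.1328] v=[1.1440 -0.3920 -1.4400 3.0640]
Step 3: x=[3.6650 8.7687 13.1804 16.8024] v=[1.5808 -0.5645 -1.8579 3.3478]
Step 4: x=[4.0387 8.6281 12.7772 17.4871] v=[1.8685 -0.7029 -2.0158 3.4234]
Step 5: x=[4.4344 8.4699 12.3965 18.1434] v=[1.9786 -0.7910 -1.9036 3.2814]
Step 6: x=[4.8142 8.3073 12.0886 18.7298] v=[1.8988 -0.8128 -1.5395 2.9320]
Max displacement = 2.7298

Answer: 2.7298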